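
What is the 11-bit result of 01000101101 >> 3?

Original: 01000101101 (decimal 557)
Shift right by 3 positions
Drop the 3 low bits; fill with zeros on the left
Result: 00001000101 (decimal 69)
Equivalent: 557 >> 3 = 557 ÷ 2^3 = 69



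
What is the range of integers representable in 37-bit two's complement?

For 37-bit two's complement:
Minimum: -2^36 = -68719476736
Maximum: 2^36 - 1 = 68719476735



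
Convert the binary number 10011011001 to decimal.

Sum of powers of 2 for each 1-bit:
2^0 + 2^3 + 2^4 + 2^6 + 2^7 + 2^10
= 1 + 8 + 16 + 64 + 128 + 1024
= 1241



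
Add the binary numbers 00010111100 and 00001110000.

Add column by column from the right: bit + bit + carry-in; write the sum mod 2, carry 1 when the sum is 2 or 3.
carry:  00111100000
        00010111100
+       00001110000
-------------------
       000100101100
(the carry out of the leftmost column, 0, becomes the leading bit)
Decimal check:
  00010111100 = 128 + 32 + 16 + 8 + 4 = 188
  00001110000 = 64 + 32 + 16 = 112
  188 + 112 = 300, and 000100101100 = 256 + 32 + 8 + 4 = 300 ✓



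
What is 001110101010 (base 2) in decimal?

Sum of powers of 2 for each 1-bit:
2^1 + 2^3 + 2^5 + 2^7 + 2^8 + 2^9
= 2 + 8 + 32 + 128 + 256 + 512
= 938



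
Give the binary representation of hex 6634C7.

Convert each hex digit to 4 bits:
  6 = 0110
  6 = 0110
  3 = 0011
  4 = 0100
  C = 1100
  7 = 0111
Concatenate: 011001100011010011000111



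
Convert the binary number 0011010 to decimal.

Sum of powers of 2 for each 1-bit:
2^1 + 2^3 + 2^4
= 2 + 8 + 16
= 26



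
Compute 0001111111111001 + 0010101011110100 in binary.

Add column by column from the right: bit + bit + carry-in; write the sum mod 2, carry 1 when the sum is 2 or 3.
carry:  0111111111100000
        0001111111111001
+       0010101011110100
------------------------
       00100101011101101
(the carry out of the leftmost column, 0, becomes the leading bit)
Decimal check:
  0001111111111001 = 4096 + 2048 + 1024 + 512 + 256 + 128 + 64 + 32 + 16 + 8 + 1 = 8185
  0010101011110100 = 8192 + 2048 + 512 + 128 + 64 + 32 + 16 + 4 = 10996
  8185 + 10996 = 19181, and 00100101011101101 = 16384 + 2048 + 512 + 128 + 64 + 32 + 8 + 4 + 1 = 19181 ✓



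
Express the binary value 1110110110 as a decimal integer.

Sum of powers of 2 for each 1-bit:
2^1 + 2^2 + 2^4 + 2^5 + 2^7 + 2^8 + 2^9
= 2 + 4 + 16 + 32 + 128 + 256 + 512
= 950



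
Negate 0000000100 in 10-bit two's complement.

Original: 0000000100
Step 1 - Invert all bits: 1111111011
Step 2 - Add 1: 1111111100
Verification: 0000000100 + 1111111100 = 10000000000; discarding the end carry (carry out of the top bit) leaves the 10-bit value 0000000000, as required for x + (-x)



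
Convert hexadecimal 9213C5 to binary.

Convert each hex digit to 4 bits:
  9 = 1001
  2 = 0010
  1 = 0001
  3 = 0011
  C = 1100
  5 = 0101
Concatenate: 100100100001001111000101



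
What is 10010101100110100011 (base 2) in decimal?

Sum of powers of 2 for each 1-bit:
2^0 + 2^1 + 2^5 + 2^7 + 2^8 + 2^11 + 2^12 + 2^14 + 2^16 + 2^19
= 1 + 2 + 32 + 128 + 256 + 2048 + 4096 + 16384 + 65536 + 524288
= 612771



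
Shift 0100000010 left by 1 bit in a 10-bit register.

Original: 0100000010 (decimal 258)
Shift left by 1 position
Append 1 zero on the right
Result: 1000000100 (decimal 516)
Equivalent: 258 << 1 = 258 × 2^1 = 516



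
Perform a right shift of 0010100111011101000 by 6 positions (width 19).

Original: 0010100111011101000 (decimal 85736)
Shift right by 6 positions
Drop the 6 low bits; fill with zeros on the left
Result: 0000000010100111011 (decimal 1339)
Equivalent: 85736 >> 6 = 85736 ÷ 2^6 = 1339



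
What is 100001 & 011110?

AND: 1 only when both bits are 1
  100001
& 011110
--------
  000000
Decimal: 33 & 30 = 0



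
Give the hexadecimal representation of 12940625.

Using repeated division by 16 (digits 10–15 are A–F):
12940625 ÷ 16 = 808789 remainder 1
808789 ÷ 16 = 50549 remainder 5
50549 ÷ 16 = 3159 remainder 5
3159 ÷ 16 = 197 remainder 7
197 ÷ 16 = 12 remainder 5
12 ÷ 16 = 0 remainder 12 (C)
Reading remainders bottom to top: C57551



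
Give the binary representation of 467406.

Using repeated division by 2:
467406 ÷ 2 = 233703 remainder 0
233703 ÷ 2 = 116851 remainder 1
116851 ÷ 2 = 58425 remainder 1
58425 ÷ 2 = 29212 remainder 1
29212 ÷ 2 = 14606 remainder 0
14606 ÷ 2 = 7303 remainder 0
7303 ÷ 2 = 3651 remainder 1
3651 ÷ 2 = 1825 remainder 1
1825 ÷ 2 = 912 remainder 1
912 ÷ 2 = 456 remainder 0
456 ÷ 2 = 228 remainder 0
228 ÷ 2 = 114 remainder 0
114 ÷ 2 = 57 remainder 0
57 ÷ 2 = 28 remainder 1
28 ÷ 2 = 14 remainder 0
14 ÷ 2 = 7 remainder 0
7 ÷ 2 = 3 remainder 1
3 ÷ 2 = 1 remainder 1
1 ÷ 2 = 0 remainder 1
Reading remainders bottom to top: 1110010000111001110



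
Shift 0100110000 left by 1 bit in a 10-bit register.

Original: 0100110000 (decimal 304)
Shift left by 1 position
Append 1 zero on the right
Result: 1001100000 (decimal 608)
Equivalent: 304 << 1 = 304 × 2^1 = 608



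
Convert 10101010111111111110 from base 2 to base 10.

Sum of powers of 2 for each 1-bit:
2^1 + 2^2 + 2^3 + 2^4 + 2^5 + 2^6 + 2^7 + 2^8 + 2^9 + 2^10 + 2^11 + 2^13 + 2^15 + 2^17 + 2^19
= 2 + 4 + 8 + 16 + 32 + 64 + 128 + 256 + 512 + 1024 + 2048 + 8192 + 32768 + 131072 + 524288
= 700414



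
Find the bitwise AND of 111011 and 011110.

AND: 1 only when both bits are 1
  111011
& 011110
--------
  011010
Decimal: 59 & 30 = 26



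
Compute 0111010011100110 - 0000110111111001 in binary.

Method 1 - Direct subtraction (column by column from the right: bit − bit − borrow-in; if negative, add 2 and borrow 1 from the next column):
borrow: 0001111111110010
        0111010011100110
-       0000110111111001
------------------------
        0110011011101101

Method 2 - Add two's complement:
Two's complement of 0000110111111001: invert → 1111001000000110, add 1 → 1111001000000111
  0111010011100110
+ 1111001000000111
------------------
 10110011011101101  (end carry out of the top bit = 1)
Discarding the end carry: 0110011011101101
Decimal check:
  0111010011100110 = 16384 + 8192 + 4096 + 1024 + 128 + 64 + 32 + 4 + 2 = 29926
  0000110111111001 = 2048 + 1024 + 256 + 128 + 64 + 32 + 16 + 8 + 1 = 3577
  29926 - 3577 = 26349, and 0110011011101101 = 16384 + 8192 + 1024 + 512 + 128 + 64 + 32 + 8 + 4 + 1 = 26349 ✓



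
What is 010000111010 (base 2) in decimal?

Sum of powers of 2 for each 1-bit:
2^1 + 2^3 + 2^4 + 2^5 + 2^10
= 2 + 8 + 16 + 32 + 1024
= 1082



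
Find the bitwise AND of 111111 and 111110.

AND: 1 only when both bits are 1
  111111
& 111110
--------
  111110
Decimal: 63 & 62 = 62



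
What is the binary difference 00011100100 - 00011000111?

Method 1 - Direct subtraction (column by column from the right: bit − bit − borrow-in; if negative, add 2 and borrow 1 from the next column):
borrow: 00000111110
        00011100100
-       00011000111
-------------------
        00000011101

Method 2 - Add two's complement:
Two's complement of 00011000111: invert → 11100111000, add 1 → 11100111001
  00011100100
+ 11100111001
-------------
 100000011101  (end carry out of the top bit = 1)
Discarding the end carry: 00000011101
Decimal check:
  00011100100 = 128 + 64 + 32 + 4 = 228
  00011000111 = 128 + 64 + 4 + 2 + 1 = 199
  228 - 199 = 29, and 00000011101 = 16 + 8 + 4 + 1 = 29 ✓



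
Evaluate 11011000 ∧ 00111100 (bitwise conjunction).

AND: 1 only when both bits are 1
  11011000
& 00111100
----------
  00011000
Decimal: 216 & 60 = 24



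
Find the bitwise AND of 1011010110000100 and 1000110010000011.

AND: 1 only when both bits are 1
  1011010110000100
& 1000110010000011
------------------
  1000010010000000
Decimal: 46468 & 35971 = 33920



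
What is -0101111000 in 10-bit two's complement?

Original: 0101111000
Step 1 - Invert all bits: 1010000111
Step 2 - Add 1: 1010001000
Verification: 0101111000 + 1010001000 = 10000000000; discarding the end carry (carry out of the top bit) leaves the 10-bit value 0000000000, as required for x + (-x)



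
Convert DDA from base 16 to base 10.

Expand by place value (powers of 16):
Digit values: D = 13, A = 10
DDA = 13 × 16^2 + 13 × 16^1 + 10 × 16^0
= 13 × 256 + 13 × 16 + 10 × 1
= 3328 + 208 + 10
= 3546



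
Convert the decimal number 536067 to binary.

Using repeated division by 2:
536067 ÷ 2 = 268033 remainder 1
268033 ÷ 2 = 134016 remainder 1
134016 ÷ 2 = 67008 remainder 0
67008 ÷ 2 = 33504 remainder 0
33504 ÷ 2 = 16752 remainder 0
16752 ÷ 2 = 8376 remainder 0
8376 ÷ 2 = 4188 remainder 0
4188 ÷ 2 = 2094 remainder 0
2094 ÷ 2 = 1047 remainder 0
1047 ÷ 2 = 523 remainder 1
523 ÷ 2 = 261 remainder 1
261 ÷ 2 = 130 remainder 1
130 ÷ 2 = 65 remainder 0
65 ÷ 2 = 32 remainder 1
32 ÷ 2 = 16 remainder 0
16 ÷ 2 = 8 remainder 0
8 ÷ 2 = 4 remainder 0
4 ÷ 2 = 2 remainder 0
2 ÷ 2 = 1 remainder 0
1 ÷ 2 = 0 remainder 1
Reading remainders bottom to top: 10000010111000000011



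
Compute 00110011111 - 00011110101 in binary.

Method 1 - Direct subtraction (column by column from the right: bit − bit − borrow-in; if negative, add 2 and borrow 1 from the next column):
borrow: 00111000000
        00110011111
-       00011110101
-------------------
        00010101010

Method 2 - Add two's complement:
Two's complement of 00011110101: invert → 11100001010, add 1 → 11100001011
  00110011111
+ 11100001011
-------------
 100010101010  (end carry out of the top bit = 1)
Discarding the end carry: 00010101010
Decimal check:
  00110011111 = 256 + 128 + 16 + 8 + 4 + 2 + 1 = 415
  00011110101 = 128 + 64 + 32 + 16 + 4 + 1 = 245
  415 - 245 = 170, and 00010101010 = 128 + 32 + 8 + 2 = 170 ✓



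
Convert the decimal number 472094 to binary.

Using repeated division by 2:
472094 ÷ 2 = 236047 remainder 0
236047 ÷ 2 = 118023 remainder 1
118023 ÷ 2 = 59011 remainder 1
59011 ÷ 2 = 29505 remainder 1
29505 ÷ 2 = 14752 remainder 1
14752 ÷ 2 = 7376 remainder 0
7376 ÷ 2 = 3688 remainder 0
3688 ÷ 2 = 1844 remainder 0
1844 ÷ 2 = 922 remainder 0
922 ÷ 2 = 461 remainder 0
461 ÷ 2 = 230 remainder 1
230 ÷ 2 = 115 remainder 0
115 ÷ 2 = 57 remainder 1
57 ÷ 2 = 28 remainder 1
28 ÷ 2 = 14 remainder 0
14 ÷ 2 = 7 remainder 0
7 ÷ 2 = 3 remainder 1
3 ÷ 2 = 1 remainder 1
1 ÷ 2 = 0 remainder 1
Reading remainders bottom to top: 1110011010000011110



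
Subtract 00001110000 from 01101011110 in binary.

Method 1 - Direct subtraction (column by column from the right: bit − bit − borrow-in; if negative, add 2 and borrow 1 from the next column):
borrow: 00111000000
        01101011110
-       00001110000
-------------------
        01011101110

Method 2 - Add two's complement:
Two's complement of 00001110000: invert → 11110001111, add 1 → 11110010000
  01101011110
+ 11110010000
-------------
 101011101110  (end carry out of the top bit = 1)
Discarding the end carry: 01011101110
Decimal check:
  01101011110 = 512 + 256 + 64 + 16 + 8 + 4 + 2 = 862
  00001110000 = 64 + 32 + 16 = 112
  862 - 112 = 750, and 01011101110 = 512 + 128 + 64 + 32 + 8 + 4 + 2 = 750 ✓



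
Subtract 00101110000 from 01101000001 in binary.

Method 1 - Direct subtraction (column by column from the right: bit − bit − borrow-in; if negative, add 2 and borrow 1 from the next column):
borrow: 01111100000
        01101000001
-       00101110000
-------------------
        00111010001

Method 2 - Add two's complement:
Two's complement of 00101110000: invert → 11010001111, add 1 → 11010010000
  01101000001
+ 11010010000
-------------
 100111010001  (end carry out of the top bit = 1)
Discarding the end carry: 00111010001
Decimal check:
  01101000001 = 512 + 256 + 64 + 1 = 833
  00101110000 = 256 + 64 + 32 + 16 = 368
  833 - 368 = 465, and 00111010001 = 256 + 128 + 64 + 16 + 1 = 465 ✓



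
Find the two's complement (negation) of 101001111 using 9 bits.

Original (sign bit 1, negative): 101001111
Step 1 - Invert all bits: 010110000
Step 2 - Add 1: 010110001
Verification: 101001111 + 010110001 = 1000000000; discarding the end carry (carry out of the top bit) leaves the 9-bit value 000000000, as required for x + (-x)



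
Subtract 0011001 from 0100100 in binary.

Method 1 - Direct subtraction (column by column from the right: bit − bit − borrow-in; if negative, add 2 and borrow 1 from the next column):
borrow: 0110110
        0100100
-       0011001
---------------
        0001011

Method 2 - Add two's complement:
Two's complement of 0011001: invert → 1100110, add 1 → 1100111
  0100100
+ 1100111
---------
 10001011  (end carry out of the top bit = 1)
Discarding the end carry: 0001011
Decimal check:
  0100100 = 32 + 4 = 36
  0011001 = 16 + 8 + 1 = 25
  36 - 25 = 11, and 0001011 = 8 + 2 + 1 = 11 ✓



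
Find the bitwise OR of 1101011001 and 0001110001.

OR: 1 when either bit is 1
  1101011001
| 0001110001
------------
  1101111001
Decimal: 857 | 113 = 889



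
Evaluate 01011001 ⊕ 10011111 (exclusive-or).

XOR: 1 when bits differ
  01011001
^ 10011111
----------
  11000110
Decimal: 89 ^ 159 = 198



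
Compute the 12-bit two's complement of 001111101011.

Original: 001111101011
Step 1 - Invert all bits: 110000010100
Step 2 - Add 1: 110000010101
Verification: 001111101011 + 110000010101 = 1000000000000; discarding the end carry (carry out of the top bit) leaves the 12-bit value 000000000000, as required for x + (-x)



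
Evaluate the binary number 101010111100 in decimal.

Sum of powers of 2 for each 1-bit:
2^2 + 2^3 + 2^4 + 2^5 + 2^7 + 2^9 + 2^11
= 4 + 8 + 16 + 32 + 128 + 512 + 2048
= 2748



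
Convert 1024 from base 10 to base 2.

Using repeated division by 2:
1024 ÷ 2 = 512 remainder 0
512 ÷ 2 = 256 remainder 0
256 ÷ 2 = 128 remainder 0
128 ÷ 2 = 64 remainder 0
64 ÷ 2 = 32 remainder 0
32 ÷ 2 = 16 remainder 0
16 ÷ 2 = 8 remainder 0
8 ÷ 2 = 4 remainder 0
4 ÷ 2 = 2 remainder 0
2 ÷ 2 = 1 remainder 0
1 ÷ 2 = 0 remainder 1
Reading remainders bottom to top: 10000000000



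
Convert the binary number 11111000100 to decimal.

Sum of powers of 2 for each 1-bit:
2^2 + 2^6 + 2^7 + 2^8 + 2^9 + 2^10
= 4 + 64 + 128 + 256 + 512 + 1024
= 1988



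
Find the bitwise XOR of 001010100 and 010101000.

XOR: 1 when bits differ
  001010100
^ 010101000
-----------
  011111100
Decimal: 84 ^ 168 = 252



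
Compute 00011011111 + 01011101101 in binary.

Add column by column from the right: bit + bit + carry-in; write the sum mod 2, carry 1 when the sum is 2 or 3.
carry:  00111111110
        00011011111
+       01011101101
-------------------
       001111001100
(the carry out of the leftmost column, 0, becomes the leading bit)
Decimal check:
  00011011111 = 128 + 64 + 16 + 8 + 4 + 2 + 1 = 223
  01011101101 = 512 + 128 + 64 + 32 + 8 + 4 + 1 = 749
  223 + 749 = 972, and 001111001100 = 512 + 256 + 128 + 64 + 8 + 4 = 972 ✓



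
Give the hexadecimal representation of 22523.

Using repeated division by 16 (digits 10–15 are A–F):
22523 ÷ 16 = 1407 remainder 11 (B)
1407 ÷ 16 = 87 remainder 15 (F)
87 ÷ 16 = 5 remainder 7
5 ÷ 16 = 0 remainder 5
Reading remainders bottom to top: 57FB



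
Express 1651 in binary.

Using repeated division by 2:
1651 ÷ 2 = 825 remainder 1
825 ÷ 2 = 412 remainder 1
412 ÷ 2 = 206 remainder 0
206 ÷ 2 = 103 remainder 0
103 ÷ 2 = 51 remainder 1
51 ÷ 2 = 25 remainder 1
25 ÷ 2 = 12 remainder 1
12 ÷ 2 = 6 remainder 0
6 ÷ 2 = 3 remainder 0
3 ÷ 2 = 1 remainder 1
1 ÷ 2 = 0 remainder 1
Reading remainders bottom to top: 11001110011



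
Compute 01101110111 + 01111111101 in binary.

Add column by column from the right: bit + bit + carry-in; write the sum mod 2, carry 1 when the sum is 2 or 3.
carry:  11111111110
        01101110111
+       01111111101
-------------------
       011101110100
(the carry out of the leftmost column, 0, becomes the leading bit)
Decimal check:
  01101110111 = 512 + 256 + 64 + 32 + 16 + 4 + 2 + 1 = 887
  01111111101 = 512 + 256 + 128 + 64 + 32 + 16 + 8 + 4 + 1 = 1021
  887 + 1021 = 1908, and 011101110100 = 1024 + 512 + 256 + 64 + 32 + 16 + 4 = 1908 ✓



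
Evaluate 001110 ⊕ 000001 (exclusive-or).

XOR: 1 when bits differ
  001110
^ 000001
--------
  001111
Decimal: 14 ^ 1 = 15



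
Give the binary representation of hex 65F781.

Convert each hex digit to 4 bits:
  6 = 0110
  5 = 0101
  F = 1111
  7 = 0111
  8 = 1000
  1 = 0001
Concatenate: 011001011111011110000001



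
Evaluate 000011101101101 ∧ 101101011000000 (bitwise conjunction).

AND: 1 only when both bits are 1
  000011101101101
& 101101011000000
-----------------
  000001001000000
Decimal: 1901 & 23232 = 576



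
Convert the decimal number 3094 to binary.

Using repeated division by 2:
3094 ÷ 2 = 1547 remainder 0
1547 ÷ 2 = 773 remainder 1
773 ÷ 2 = 386 remainder 1
386 ÷ 2 = 193 remainder 0
193 ÷ 2 = 96 remainder 1
96 ÷ 2 = 48 remainder 0
48 ÷ 2 = 24 remainder 0
24 ÷ 2 = 12 remainder 0
12 ÷ 2 = 6 remainder 0
6 ÷ 2 = 3 remainder 0
3 ÷ 2 = 1 remainder 1
1 ÷ 2 = 0 remainder 1
Reading remainders bottom to top: 110000010110



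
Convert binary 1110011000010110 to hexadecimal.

Group into 4-bit nibbles from right:
  1110 = E
  0110 = 6
  0001 = 1
  0110 = 6
Result: E616



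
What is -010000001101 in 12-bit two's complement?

Original: 010000001101
Step 1 - Invert all bits: 101111110010
Step 2 - Add 1: 101111110011
Verification: 010000001101 + 101111110011 = 1000000000000; discarding the end carry (carry out of the top bit) leaves the 12-bit value 000000000000, as required for x + (-x)



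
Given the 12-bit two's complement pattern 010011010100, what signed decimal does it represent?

Binary: 010011010100
Sign bit: 0 (non-negative)
Read directly as an unsigned value:
010011010100 = 1024 + 128 + 64 + 16 + 4 = 1236
Value: 1236



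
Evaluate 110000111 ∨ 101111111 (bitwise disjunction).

OR: 1 when either bit is 1
  110000111
| 101111111
-----------
  111111111
Decimal: 391 | 383 = 511



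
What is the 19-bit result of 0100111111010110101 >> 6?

Original: 0100111111010110101 (decimal 163509)
Shift right by 6 positions
Drop the 6 low bits; fill with zeros on the left
Result: 0000000100111111010 (decimal 2554)
Equivalent: 163509 >> 6 = 163509 ÷ 2^6 = 2554



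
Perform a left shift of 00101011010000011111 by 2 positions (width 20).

Original: 00101011010000011111 (decimal 177183)
Shift left by 2 positions
Append 2 zeros on the right
Result: 10101101000001111100 (decimal 708732)
Equivalent: 177183 << 2 = 177183 × 2^2 = 708732



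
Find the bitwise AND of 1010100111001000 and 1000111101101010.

AND: 1 only when both bits are 1
  1010100111001000
& 1000111101101010
------------------
  1000100101001000
Decimal: 43464 & 36714 = 35144



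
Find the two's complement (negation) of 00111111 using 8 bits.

Original: 00111111
Step 1 - Invert all bits: 11000000
Step 2 - Add 1: 11000001
Verification: 00111111 + 11000001 = 100000000; discarding the end carry (carry out of the top bit) leaves the 8-bit value 00000000, as required for x + (-x)



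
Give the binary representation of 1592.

Using repeated division by 2:
1592 ÷ 2 = 796 remainder 0
796 ÷ 2 = 398 remainder 0
398 ÷ 2 = 199 remainder 0
199 ÷ 2 = 99 remainder 1
99 ÷ 2 = 49 remainder 1
49 ÷ 2 = 24 remainder 1
24 ÷ 2 = 12 remainder 0
12 ÷ 2 = 6 remainder 0
6 ÷ 2 = 3 remainder 0
3 ÷ 2 = 1 remainder 1
1 ÷ 2 = 0 remainder 1
Reading remainders bottom to top: 11000111000



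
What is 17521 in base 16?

Using repeated division by 16 (digits 10–15 are A–F):
17521 ÷ 16 = 1095 remainder 1
1095 ÷ 16 = 68 remainder 7
68 ÷ 16 = 4 remainder 4
4 ÷ 16 = 0 remainder 4
Reading remainders bottom to top: 4471



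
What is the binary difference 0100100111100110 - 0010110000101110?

Method 1 - Direct subtraction (column by column from the right: bit − bit − borrow-in; if negative, add 2 and borrow 1 from the next column):
borrow: 0111100001110000
        0100100111100110
-       0010110000101110
------------------------
        0001110110111000

Method 2 - Add two's complement:
Two's complement of 0010110000101110: invert → 1101001111010001, add 1 → 1101001111010010
  0100100111100110
+ 1101001111010010
------------------
 10001110110111000  (end carry out of the top bit = 1)
Discarding the end carry: 0001110110111000
Decimal check:
  0100100111100110 = 16384 + 2048 + 256 + 128 + 64 + 32 + 4 + 2 = 18918
  0010110000101110 = 8192 + 2048 + 1024 + 32 + 8 + 4 + 2 = 11310
  18918 - 11310 = 7608, and 0001110110111000 = 4096 + 2048 + 1024 + 256 + 128 + 32 + 16 + 8 = 7608 ✓



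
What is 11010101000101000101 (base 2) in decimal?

Sum of powers of 2 for each 1-bit:
2^0 + 2^2 + 2^6 + 2^8 + 2^12 + 2^14 + 2^16 + 2^18 + 2^19
= 1 + 4 + 64 + 256 + 4096 + 16384 + 65536 + 262144 + 524288
= 872773



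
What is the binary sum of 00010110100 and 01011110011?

Add column by column from the right: bit + bit + carry-in; write the sum mod 2, carry 1 when the sum is 2 or 3.
carry:  00111100000
        00010110100
+       01011110011
-------------------
       001110100111
(the carry out of the leftmost column, 0, becomes the leading bit)
Decimal check:
  00010110100 = 128 + 32 + 16 + 4 = 180
  01011110011 = 512 + 128 + 64 + 32 + 16 + 2 + 1 = 755
  180 + 755 = 935, and 001110100111 = 512 + 256 + 128 + 32 + 4 + 2 + 1 = 935 ✓



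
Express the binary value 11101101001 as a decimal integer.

Sum of powers of 2 for each 1-bit:
2^0 + 2^3 + 2^5 + 2^6 + 2^8 + 2^9 + 2^10
= 1 + 8 + 32 + 64 + 256 + 512 + 1024
= 1897



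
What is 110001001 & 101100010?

AND: 1 only when both bits are 1
  110001001
& 101100010
-----------
  100000000
Decimal: 393 & 354 = 256



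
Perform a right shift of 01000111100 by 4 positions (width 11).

Original: 01000111100 (decimal 572)
Shift right by 4 positions
Drop the 4 low bits; fill with zeros on the left
Result: 00000100011 (decimal 35)
Equivalent: 572 >> 4 = 572 ÷ 2^4 = 35



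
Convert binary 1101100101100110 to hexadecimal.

Group into 4-bit nibbles from right:
  1101 = D
  1001 = 9
  0110 = 6
  0110 = 6
Result: D966



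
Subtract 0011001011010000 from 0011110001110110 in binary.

Method 1 - Direct subtraction (column by column from the right: bit − bit − borrow-in; if negative, add 2 and borrow 1 from the next column):
borrow: 0000011100000000
        0011110001110110
-       0011001011010000
------------------------
        0000100110100110

Method 2 - Add two's complement:
Two's complement of 0011001011010000: invert → 1100110100101111, add 1 → 1100110100110000
  0011110001110110
+ 1100110100110000
------------------
 10000100110100110  (end carry out of the top bit = 1)
Discarding the end carry: 0000100110100110
Decimal check:
  0011110001110110 = 8192 + 4096 + 2048 + 1024 + 64 + 32 + 16 + 4 + 2 = 15478
  0011001011010000 = 8192 + 4096 + 512 + 128 + 64 + 16 = 13008
  15478 - 13008 = 2470, and 0000100110100110 = 2048 + 256 + 128 + 32 + 4 + 2 = 2470 ✓



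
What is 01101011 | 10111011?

OR: 1 when either bit is 1
  01101011
| 10111011
----------
  11111011
Decimal: 107 | 187 = 251



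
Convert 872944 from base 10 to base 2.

Using repeated division by 2:
872944 ÷ 2 = 436472 remainder 0
436472 ÷ 2 = 218236 remainder 0
218236 ÷ 2 = 109118 remainder 0
109118 ÷ 2 = 54559 remainder 0
54559 ÷ 2 = 27279 remainder 1
27279 ÷ 2 = 13639 remainder 1
13639 ÷ 2 = 6819 remainder 1
6819 ÷ 2 = 3409 remainder 1
3409 ÷ 2 = 1704 remainder 1
1704 ÷ 2 = 852 remainder 0
852 ÷ 2 = 426 remainder 0
426 ÷ 2 = 213 remainder 0
213 ÷ 2 = 106 remainder 1
106 ÷ 2 = 53 remainder 0
53 ÷ 2 = 26 remainder 1
26 ÷ 2 = 13 remainder 0
13 ÷ 2 = 6 remainder 1
6 ÷ 2 = 3 remainder 0
3 ÷ 2 = 1 remainder 1
1 ÷ 2 = 0 remainder 1
Reading remainders bottom to top: 11010101000111110000



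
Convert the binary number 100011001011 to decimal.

Sum of powers of 2 for each 1-bit:
2^0 + 2^1 + 2^3 + 2^6 + 2^7 + 2^11
= 1 + 2 + 8 + 64 + 128 + 2048
= 2251



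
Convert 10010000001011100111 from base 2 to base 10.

Sum of powers of 2 for each 1-bit:
2^0 + 2^1 + 2^2 + 2^5 + 2^6 + 2^7 + 2^9 + 2^16 + 2^19
= 1 + 2 + 4 + 32 + 64 + 128 + 512 + 65536 + 524288
= 590567



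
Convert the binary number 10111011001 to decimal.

Sum of powers of 2 for each 1-bit:
2^0 + 2^3 + 2^4 + 2^6 + 2^7 + 2^8 + 2^10
= 1 + 8 + 16 + 64 + 128 + 256 + 1024
= 1497



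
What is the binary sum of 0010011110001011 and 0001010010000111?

Add column by column from the right: bit + bit + carry-in; write the sum mod 2, carry 1 when the sum is 2 or 3.
carry:  0000111100011110
        0010011110001011
+       0001010010000111
------------------------
       00011110000010010
(the carry out of the leftmost column, 0, becomes the leading bit)
Decimal check:
  0010011110001011 = 8192 + 1024 + 512 + 256 + 128 + 8 + 2 + 1 = 10123
  0001010010000111 = 4096 + 1024 + 128 + 4 + 2 + 1 = 5255
  10123 + 5255 = 15378, and 00011110000010010 = 8192 + 4096 + 2048 + 1024 + 16 + 2 = 15378 ✓



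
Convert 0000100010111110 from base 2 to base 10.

Sum of powers of 2 for each 1-bit:
2^1 + 2^2 + 2^3 + 2^4 + 2^5 + 2^7 + 2^11
= 2 + 4 + 8 + 16 + 32 + 128 + 2048
= 2238



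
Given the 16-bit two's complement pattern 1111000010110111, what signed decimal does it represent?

Binary: 1111000010110111
Sign bit: 1 (negative)
Invert: 0000111101001000
Add 1:  0000111101001001
Magnitude: 0000111101001001 = 2048 + 1024 + 512 + 256 + 64 + 8 + 1 = 3913
Value: -3913



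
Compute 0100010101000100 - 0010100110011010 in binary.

Method 1 - Direct subtraction (column by column from the right: bit − bit − borrow-in; if negative, add 2 and borrow 1 from the next column):
borrow: 0111011101110100
        0100010101000100
-       0010100110011010
------------------------
        0001101110101010

Method 2 - Add two's complement:
Two's complement of 0010100110011010: invert → 1101011001100101, add 1 → 1101011001100110
  0100010101000100
+ 1101011001100110
------------------
 10001101110101010  (end carry out of the top bit = 1)
Discarding the end carry: 0001101110101010
Decimal check:
  0100010101000100 = 16384 + 1024 + 256 + 64 + 4 = 17732
  0010100110011010 = 8192 + 2048 + 256 + 128 + 16 + 8 + 2 = 10650
  17732 - 10650 = 7082, and 0001101110101010 = 4096 + 2048 + 512 + 256 + 128 + 32 + 8 + 2 = 7082 ✓



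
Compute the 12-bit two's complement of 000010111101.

Original: 000010111101
Step 1 - Invert all bits: 111101000010
Step 2 - Add 1: 111101000011
Verification: 000010111101 + 111101000011 = 1000000000000; discarding the end carry (carry out of the top bit) leaves the 12-bit value 000000000000, as required for x + (-x)



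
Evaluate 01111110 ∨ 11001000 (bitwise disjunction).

OR: 1 when either bit is 1
  01111110
| 11001000
----------
  11111110
Decimal: 126 | 200 = 254



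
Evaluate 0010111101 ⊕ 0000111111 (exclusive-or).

XOR: 1 when bits differ
  0010111101
^ 0000111111
------------
  0010000010
Decimal: 189 ^ 63 = 130



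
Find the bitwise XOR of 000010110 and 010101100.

XOR: 1 when bits differ
  000010110
^ 010101100
-----------
  010111010
Decimal: 22 ^ 172 = 186



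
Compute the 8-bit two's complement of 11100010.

Original (sign bit 1, negative): 11100010
Step 1 - Invert all bits: 00011101
Step 2 - Add 1: 00011110
Verification: 11100010 + 00011110 = 100000000; discarding the end carry (carry out of the top bit) leaves the 8-bit value 00000000, as required for x + (-x)



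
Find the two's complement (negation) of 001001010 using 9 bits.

Original: 001001010
Step 1 - Invert all bits: 110110101
Step 2 - Add 1: 110110110
Verification: 001001010 + 110110110 = 1000000000; discarding the end carry (carry out of the top bit) leaves the 9-bit value 000000000, as required for x + (-x)



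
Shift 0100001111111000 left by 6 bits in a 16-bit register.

Original: 0100001111111000 (decimal 17400)
Shift left by 6 positions
Append 6 zeros on the right and drop the 6 high bits that overflow the 16-bit width
Result: 1111111000000000 (decimal 65024)
Equivalent: 17400 << 6 = 17400 × 2^6 = 1113600, truncated to 16 bits = 65024



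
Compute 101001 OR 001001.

OR: 1 when either bit is 1
  101001
| 001001
--------
  101001
Decimal: 41 | 9 = 41



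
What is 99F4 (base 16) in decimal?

Expand by place value (powers of 16):
Digit values: F = 15
99F4 = 9 × 16^3 + 9 × 16^2 + 15 × 16^1 + 4 × 16^0
= 9 × 4096 + 9 × 256 + 15 × 16 + 4 × 1
= 36864 + 2304 + 240 + 4
= 39412



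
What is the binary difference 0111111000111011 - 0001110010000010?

Method 1 - Direct subtraction (column by column from the right: bit − bit − borrow-in; if negative, add 2 and borrow 1 from the next column):
borrow: 0000001100000000
        0111111000111011
-       0001110010000010
------------------------
        0110000110111001

Method 2 - Add two's complement:
Two's complement of 0001110010000010: invert → 1110001101111101, add 1 → 1110001101111110
  0111111000111011
+ 1110001101111110
------------------
 10110000110111001  (end carry out of the top bit = 1)
Discarding the end carry: 0110000110111001
Decimal check:
  0111111000111011 = 16384 + 8192 + 4096 + 2048 + 1024 + 512 + 32 + 16 + 8 + 2 + 1 = 32315
  0001110010000010 = 4096 + 2048 + 1024 + 128 + 2 = 7298
  32315 - 7298 = 25017, and 0110000110111001 = 16384 + 8192 + 256 + 128 + 32 + 16 + 8 + 1 = 25017 ✓



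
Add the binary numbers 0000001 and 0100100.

Add column by column from the right: bit + bit + carry-in; write the sum mod 2, carry 1 when the sum is 2 or 3.
carry:  0000000
        0000001
+       0100100
---------------
       00100101
(the carry out of the leftmost column, 0, becomes the leading bit)
Decimal check:
  0000001 = 1
  0100100 = 32 + 4 = 36
  1 + 36 = 37, and 00100101 = 32 + 4 + 1 = 37 ✓



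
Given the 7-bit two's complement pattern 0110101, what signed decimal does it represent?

Binary: 0110101
Sign bit: 0 (non-negative)
Read directly as an unsigned value:
0110101 = 32 + 16 + 4 + 1 = 53
Value: 53



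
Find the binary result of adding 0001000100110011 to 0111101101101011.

Add column by column from the right: bit + bit + carry-in; write the sum mod 2, carry 1 when the sum is 2 or 3.
carry:  1110011011000110
        0001000100110011
+       0111101101101011
------------------------
       01000110010011110
(the carry out of the leftmost column, 0, becomes the leading bit)
Decimal check:
  0001000100110011 = 4096 + 256 + 32 + 16 + 2 + 1 = 4403
  0111101101101011 = 16384 + 8192 + 4096 + 2048 + 512 + 256 + 64 + 32 + 8 + 2 + 1 = 31595
  4403 + 31595 = 35998, and 01000110010011110 = 32768 + 2048 + 1024 + 128 + 16 + 8 + 4 + 2 = 35998 ✓



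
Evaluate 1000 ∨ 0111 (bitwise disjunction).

OR: 1 when either bit is 1
  1000
| 0111
------
  1111
Decimal: 8 | 7 = 15



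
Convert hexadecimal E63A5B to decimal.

Expand by place value (powers of 16):
Digit values: E = 14, A = 10, B = 11
E63A5B = 14 × 16^5 + 6 × 16^4 + 3 × 16^3 + 10 × 16^2 + 5 × 16^1 + 11 × 16^0
= 14 × 1048576 + 6 × 65536 + 3 × 4096 + 10 × 256 + 5 × 16 + 11 × 1
= 14680064 + 393216 + 12288 + 2560 + 80 + 11
= 15088219



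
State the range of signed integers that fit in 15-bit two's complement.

For 15-bit two's complement:
Minimum: -2^14 = -16384
Maximum: 2^14 - 1 = 16383



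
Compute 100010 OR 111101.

OR: 1 when either bit is 1
  100010
| 111101
--------
  111111
Decimal: 34 | 61 = 63



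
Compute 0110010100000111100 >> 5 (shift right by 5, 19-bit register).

Original: 0110010100000111100 (decimal 206908)
Shift right by 5 positions
Drop the 5 low bits; fill with zeros on the left
Result: 0000001100101000001 (decimal 6465)
Equivalent: 206908 >> 5 = 206908 ÷ 2^5 = 6465



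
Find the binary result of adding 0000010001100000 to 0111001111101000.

Add column by column from the right: bit + bit + carry-in; write the sum mod 2, carry 1 when the sum is 2 or 3.
carry:  0000111111000000
        0000010001100000
+       0111001111101000
------------------------
       00111100001001000
(the carry out of the leftmost column, 0, becomes the leading bit)
Decimal check:
  0000010001100000 = 1024 + 64 + 32 = 1120
  0111001111101000 = 16384 + 8192 + 4096 + 512 + 256 + 128 + 64 + 32 + 8 = 29672
  1120 + 29672 = 30792, and 00111100001001000 = 16384 + 8192 + 4096 + 2048 + 64 + 8 = 30792 ✓



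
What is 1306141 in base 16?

Using repeated division by 16 (digits 10–15 are A–F):
1306141 ÷ 16 = 81633 remainder 13 (D)
81633 ÷ 16 = 5102 remainder 1
5102 ÷ 16 = 318 remainder 14 (E)
318 ÷ 16 = 19 remainder 14 (E)
19 ÷ 16 = 1 remainder 3
1 ÷ 16 = 0 remainder 1
Reading remainders bottom to top: 13EE1D



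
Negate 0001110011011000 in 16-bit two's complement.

Original: 0001110011011000
Step 1 - Invert all bits: 1110001100100111
Step 2 - Add 1: 1110001100101000
Verification: 0001110011011000 + 1110001100101000 = 10000000000000000; discarding the end carry (carry out of the top bit) leaves the 16-bit value 0000000000000000, as required for x + (-x)



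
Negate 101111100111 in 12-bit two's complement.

Original (sign bit 1, negative): 101111100111
Step 1 - Invert all bits: 010000011000
Step 2 - Add 1: 010000011001
Verification: 101111100111 + 010000011001 = 1000000000000; discarding the end carry (carry out of the top bit) leaves the 12-bit value 000000000000, as required for x + (-x)



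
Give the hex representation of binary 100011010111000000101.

Group into 4-bit nibbles from right:
  0001 = 1
  0001 = 1
  1010 = A
  1110 = E
  0000 = 0
  0101 = 5
Result: 11AE05



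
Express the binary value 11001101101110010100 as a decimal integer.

Sum of powers of 2 for each 1-bit:
2^2 + 2^4 + 2^7 + 2^8 + 2^9 + 2^11 + 2^12 + 2^14 + 2^15 + 2^18 + 2^19
= 4 + 16 + 128 + 256 + 512 + 2048 + 4096 + 16384 + 32768 + 262144 + 524288
= 842644



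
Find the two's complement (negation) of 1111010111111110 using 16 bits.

Original (sign bit 1, negative): 1111010111111110
Step 1 - Invert all bits: 0000101000000001
Step 2 - Add 1: 0000101000000010
Verification: 1111010111111110 + 0000101000000010 = 10000000000000000; discarding the end carry (carry out of the top bit) leaves the 16-bit value 0000000000000000, as required for x + (-x)



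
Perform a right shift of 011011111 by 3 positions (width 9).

Original: 011011111 (decimal 223)
Shift right by 3 positions
Drop the 3 low bits; fill with zeros on the left
Result: 000011011 (decimal 27)
Equivalent: 223 >> 3 = 223 ÷ 2^3 = 27



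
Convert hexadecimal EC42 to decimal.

Expand by place value (powers of 16):
Digit values: E = 14, C = 12
EC42 = 14 × 16^3 + 12 × 16^2 + 4 × 16^1 + 2 × 16^0
= 14 × 4096 + 12 × 256 + 4 × 16 + 2 × 1
= 57344 + 3072 + 64 + 2
= 60482



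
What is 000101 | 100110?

OR: 1 when either bit is 1
  000101
| 100110
--------
  100111
Decimal: 5 | 38 = 39



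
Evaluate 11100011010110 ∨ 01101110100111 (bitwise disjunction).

OR: 1 when either bit is 1
  11100011010110
| 01101110100111
----------------
  11101111110111
Decimal: 14550 | 7079 = 15351



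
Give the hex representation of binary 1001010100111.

Group into 4-bit nibbles from right:
  0001 = 1
  0010 = 2
  1010 = A
  0111 = 7
Result: 12A7



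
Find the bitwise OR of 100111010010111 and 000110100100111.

OR: 1 when either bit is 1
  100111010010111
| 000110100100111
-----------------
  100111110110111
Decimal: 20119 | 3367 = 20407



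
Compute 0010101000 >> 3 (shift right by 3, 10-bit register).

Original: 0010101000 (decimal 168)
Shift right by 3 positions
Drop the 3 low bits; fill with zeros on the left
Result: 0000010101 (decimal 21)
Equivalent: 168 >> 3 = 168 ÷ 2^3 = 21



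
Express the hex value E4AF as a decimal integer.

Expand by place value (powers of 16):
Digit values: E = 14, A = 10, F = 15
E4AF = 14 × 16^3 + 4 × 16^2 + 10 × 16^1 + 15 × 16^0
= 14 × 4096 + 4 × 256 + 10 × 16 + 15 × 1
= 57344 + 1024 + 160 + 15
= 58543



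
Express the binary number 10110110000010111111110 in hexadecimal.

Group into 4-bit nibbles from right:
  0101 = 5
  1011 = B
  0000 = 0
  0101 = 5
  1111 = F
  1110 = E
Result: 5B05FE



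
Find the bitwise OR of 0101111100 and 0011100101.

OR: 1 when either bit is 1
  0101111100
| 0011100101
------------
  0111111101
Decimal: 380 | 229 = 509



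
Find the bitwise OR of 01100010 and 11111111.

OR: 1 when either bit is 1
  01100010
| 11111111
----------
  11111111
Decimal: 98 | 255 = 255



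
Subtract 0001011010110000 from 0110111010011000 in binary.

Method 1 - Direct subtraction (column by column from the right: bit − bit − borrow-in; if negative, add 2 and borrow 1 from the next column):
borrow: 0010111111000000
        0110111010011000
-       0001011010110000
------------------------
        0101011111101000

Method 2 - Add two's complement:
Two's complement of 0001011010110000: invert → 1110100101001111, add 1 → 1110100101010000
  0110111010011000
+ 1110100101010000
------------------
 10101011111101000  (end carry out of the top bit = 1)
Discarding the end carry: 0101011111101000
Decimal check:
  0110111010011000 = 16384 + 8192 + 2048 + 1024 + 512 + 128 + 16 + 8 = 28312
  0001011010110000 = 4096 + 1024 + 512 + 128 + 32 + 16 = 5808
  28312 - 5808 = 22504, and 0101011111101000 = 16384 + 4096 + 1024 + 512 + 256 + 128 + 64 + 32 + 8 = 22504 ✓



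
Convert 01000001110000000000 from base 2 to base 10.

Sum of powers of 2 for each 1-bit:
2^10 + 2^11 + 2^12 + 2^18
= 1024 + 2048 + 4096 + 262144
= 269312



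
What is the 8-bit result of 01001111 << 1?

Original: 01001111 (decimal 79)
Shift left by 1 position
Append 1 zero on the right
Result: 10011110 (decimal 158)
Equivalent: 79 << 1 = 79 × 2^1 = 158



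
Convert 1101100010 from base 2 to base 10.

Sum of powers of 2 for each 1-bit:
2^1 + 2^5 + 2^6 + 2^8 + 2^9
= 2 + 32 + 64 + 256 + 512
= 866



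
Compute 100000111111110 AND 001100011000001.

AND: 1 only when both bits are 1
  100000111111110
& 001100011000001
-----------------
  000000011000000
Decimal: 16894 & 6337 = 192



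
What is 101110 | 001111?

OR: 1 when either bit is 1
  101110
| 001111
--------
  101111
Decimal: 46 | 15 = 47



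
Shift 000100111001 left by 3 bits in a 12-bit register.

Original: 000100111001 (decimal 313)
Shift left by 3 positions
Append 3 zeros on the right
Result: 100111001000 (decimal 2504)
Equivalent: 313 << 3 = 313 × 2^3 = 2504



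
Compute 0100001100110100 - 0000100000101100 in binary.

Method 1 - Direct subtraction (column by column from the right: bit − bit − borrow-in; if negative, add 2 and borrow 1 from the next column):
borrow: 0111000000010000
        0100001100110100
-       0000100000101100
------------------------
        0011101100001000

Method 2 - Add two's complement:
Two's complement of 0000100000101100: invert → 1111011111010011, add 1 → 1111011111010100
  0100001100110100
+ 1111011111010100
------------------
 10011101100001000  (end carry out of the top bit = 1)
Discarding the end carry: 0011101100001000
Decimal check:
  0100001100110100 = 16384 + 512 + 256 + 32 + 16 + 4 = 17204
  0000100000101100 = 2048 + 32 + 8 + 4 = 2092
  17204 - 2092 = 15112, and 0011101100001000 = 8192 + 4096 + 2048 + 512 + 256 + 8 = 15112 ✓



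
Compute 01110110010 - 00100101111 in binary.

Method 1 - Direct subtraction (column by column from the right: bit − bit − borrow-in; if negative, add 2 and borrow 1 from the next column):
borrow: 00000011110
        01110110010
-       00100101111
-------------------
        01010000011

Method 2 - Add two's complement:
Two's complement of 00100101111: invert → 11011010000, add 1 → 11011010001
  01110110010
+ 11011010001
-------------
 101010000011  (end carry out of the top bit = 1)
Discarding the end carry: 01010000011
Decimal check:
  01110110010 = 512 + 256 + 128 + 32 + 16 + 2 = 946
  00100101111 = 256 + 32 + 8 + 4 + 2 + 1 = 303
  946 - 303 = 643, and 01010000011 = 512 + 128 + 2 + 1 = 643 ✓

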